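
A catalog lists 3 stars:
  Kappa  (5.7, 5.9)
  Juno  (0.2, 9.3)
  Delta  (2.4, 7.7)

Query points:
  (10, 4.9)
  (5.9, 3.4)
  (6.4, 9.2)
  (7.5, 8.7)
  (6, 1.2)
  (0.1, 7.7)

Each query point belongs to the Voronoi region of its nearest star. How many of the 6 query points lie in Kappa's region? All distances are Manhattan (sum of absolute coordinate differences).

5

(10, 4.9) — d to each: Kappa:5.3, Juno:14.2, Delta:10.4 → nearest is Kappa
(5.9, 3.4) — d to each: Kappa:2.7, Juno:11.6, Delta:7.8 → nearest is Kappa
(6.4, 9.2) — d to each: Kappa:4, Juno:6.3, Delta:5.5 → nearest is Kappa
(7.5, 8.7) — d to each: Kappa:4.6, Juno:7.9, Delta:6.1 → nearest is Kappa
(6, 1.2) — d to each: Kappa:5, Juno:13.9, Delta:10.1 → nearest is Kappa
(0.1, 7.7) — d to each: Kappa:7.4, Juno:1.7, Delta:2.3 → nearest is Juno
5 of the 6 points have Kappa as nearest.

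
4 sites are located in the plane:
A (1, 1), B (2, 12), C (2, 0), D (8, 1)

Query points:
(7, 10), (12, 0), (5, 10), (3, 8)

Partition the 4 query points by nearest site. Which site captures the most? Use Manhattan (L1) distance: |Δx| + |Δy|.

(7, 10) — d to each: A:15, B:7, C:15, D:10 → nearest is B
(12, 0) — d to each: A:12, B:22, C:10, D:5 → nearest is D
(5, 10) — d to each: A:13, B:5, C:13, D:12 → nearest is B
(3, 8) — d to each: A:9, B:5, C:9, D:12 → nearest is B
Tally — B:3, D:1. B captures the most (3).

B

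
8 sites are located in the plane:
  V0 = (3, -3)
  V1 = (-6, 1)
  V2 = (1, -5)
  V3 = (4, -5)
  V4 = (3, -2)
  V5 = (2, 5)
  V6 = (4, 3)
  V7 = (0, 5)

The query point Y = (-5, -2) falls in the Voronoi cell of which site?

Squared Euclidean distances:
|YV0|² = 64 + 1 = 65
|YV1|² = 1 + 9 = 10
|YV2|² = 36 + 9 = 45
|YV3|² = 81 + 9 = 90
|YV4|² = 64 + 0 = 64
|YV5|² = 49 + 49 = 98
|YV6|² = 81 + 25 = 106
|YV7|² = 25 + 49 = 74
The smallest is to V1, so Y lies in the Voronoi region of V1.

V1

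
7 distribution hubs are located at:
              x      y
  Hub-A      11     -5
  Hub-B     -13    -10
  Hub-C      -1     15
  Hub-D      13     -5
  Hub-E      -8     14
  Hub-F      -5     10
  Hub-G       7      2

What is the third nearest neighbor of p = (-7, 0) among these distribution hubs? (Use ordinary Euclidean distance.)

Hub-E

Compare squared distances (the ordering matches that of the actual distances):
d²(p, Hub-A) = 324 + 25 = 349
d²(p, Hub-B) = 36 + 100 = 136
d²(p, Hub-C) = 36 + 225 = 261
d²(p, Hub-D) = 400 + 25 = 425
d²(p, Hub-E) = 1 + 196 = 197
d²(p, Hub-F) = 4 + 100 = 104
d²(p, Hub-G) = 196 + 4 = 200
Sorted ascending: Hub-F, Hub-B, Hub-E, Hub-G, … — the third-nearest is Hub-E.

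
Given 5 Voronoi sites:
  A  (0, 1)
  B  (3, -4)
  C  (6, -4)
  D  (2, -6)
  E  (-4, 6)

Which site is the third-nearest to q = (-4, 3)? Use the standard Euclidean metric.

Since √ is increasing, it suffices to compare squared distances:
|qA|² = (-4−0)² + (3−1)² = 16 + 4 = 20
|qB|² = (-4−3)² + (3−(-4))² = 49 + 49 = 98
|qC|² = (-4−6)² + (3−(-4))² = 100 + 49 = 149
|qD|² = (-4−2)² + (3−(-6))² = 36 + 81 = 117
|qE|² = (-4−(-4))² + (3−6)² = 0 + 9 = 9
Sorted ascending: E, A, B, D, … — the third-nearest is B.

B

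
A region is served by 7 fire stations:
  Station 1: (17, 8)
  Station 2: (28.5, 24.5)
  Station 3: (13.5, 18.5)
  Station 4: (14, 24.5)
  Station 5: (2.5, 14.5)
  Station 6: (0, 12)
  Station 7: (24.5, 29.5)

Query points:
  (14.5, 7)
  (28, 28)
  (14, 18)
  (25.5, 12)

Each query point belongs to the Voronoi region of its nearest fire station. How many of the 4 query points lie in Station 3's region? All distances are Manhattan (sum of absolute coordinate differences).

1

(14.5, 7) — d to each: Station 1:3.5, Station 2:31.5, Station 3:12.5, Station 4:18, Station 5:19.5, Station 6:19.5, Station 7:32.5 → nearest is Station 1
(28, 28) — d to each: Station 1:31, Station 2:4, Station 3:24, Station 4:17.5, Station 5:39, Station 6:44, Station 7:5 → nearest is Station 2
(14, 18) — d to each: Station 1:13, Station 2:21, Station 3:1, Station 4:6.5, Station 5:15, Station 6:20, Station 7:22 → nearest is Station 3
(25.5, 12) — d to each: Station 1:12.5, Station 2:15.5, Station 3:18.5, Station 4:24, Station 5:25.5, Station 6:25.5, Station 7:18.5 → nearest is Station 1
1 of the 4 points has Station 3 as nearest.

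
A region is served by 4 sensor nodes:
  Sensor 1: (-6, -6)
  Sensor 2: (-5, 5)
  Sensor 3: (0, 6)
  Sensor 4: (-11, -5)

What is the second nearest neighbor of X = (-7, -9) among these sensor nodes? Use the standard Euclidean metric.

Sensor 4

Compare squared distances (the ordering matches that of the actual distances):
d²(X, Sensor 1) = (-7−(-6))² + (-9−(-6))² = 1 + 9 = 10
d²(X, Sensor 2) = (-7−(-5))² + (-9−5)² = 4 + 196 = 200
d²(X, Sensor 3) = (-7−0)² + (-9−6)² = 49 + 225 = 274
d²(X, Sensor 4) = (-7−(-11))² + (-9−(-5))² = 16 + 16 = 32
Sorted ascending: Sensor 1, Sensor 4, Sensor 2, … — the second-nearest is Sensor 4.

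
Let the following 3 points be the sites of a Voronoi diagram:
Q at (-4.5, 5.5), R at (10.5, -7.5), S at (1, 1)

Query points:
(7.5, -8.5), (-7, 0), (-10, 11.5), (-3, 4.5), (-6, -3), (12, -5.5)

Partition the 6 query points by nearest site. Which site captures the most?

Q

(7.5, -8.5) — d² to each: Q:340, R:10, S:132.5 → nearest is R
(-7, 0) — d² to each: Q:36.5, R:362.5, S:65 → nearest is Q
(-10, 11.5) — d² to each: Q:66.25, R:781.25, S:231.25 → nearest is Q
(-3, 4.5) — d² to each: Q:3.25, R:326.25, S:28.25 → nearest is Q
(-6, -3) — d² to each: Q:74.5, R:292.5, S:65 → nearest is S
(12, -5.5) — d² to each: Q:393.25, R:6.25, S:163.25 → nearest is R
Tally — Q:3, R:2, S:1. Q captures the most (3).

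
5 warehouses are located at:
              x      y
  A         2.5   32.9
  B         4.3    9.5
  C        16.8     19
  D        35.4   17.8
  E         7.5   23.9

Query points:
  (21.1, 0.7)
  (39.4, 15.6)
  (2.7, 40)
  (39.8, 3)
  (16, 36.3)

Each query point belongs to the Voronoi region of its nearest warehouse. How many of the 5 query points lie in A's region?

(21.1, 0.7) — d² to each: A:1382.8, B:359.68, C:353.38, D:496.9, E:723.2 → nearest is C
(39.4, 15.6) — d² to each: A:1660.9, B:1269.22, C:522.32, D:20.84, E:1086.5 → nearest is D
(2.7, 40) — d² to each: A:50.45, B:932.81, C:639.81, D:1562.13, E:282.25 → nearest is A
(39.8, 3) — d² to each: A:2285.3, B:1302.5, C:785, D:238.4, E:1480.1 → nearest is D
(16, 36.3) — d² to each: A:193.81, B:855.13, C:299.93, D:718.61, E:226.01 → nearest is A
2 of the 5 points have A as nearest.

2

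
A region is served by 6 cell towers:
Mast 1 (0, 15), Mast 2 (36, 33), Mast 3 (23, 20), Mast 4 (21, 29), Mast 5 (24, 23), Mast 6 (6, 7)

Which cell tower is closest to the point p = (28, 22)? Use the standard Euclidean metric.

Compare squared distances (the ordering matches that of the actual distances):
d²(p, Mast 1) = 784 + 49 = 833
d²(p, Mast 2) = 64 + 121 = 185
d²(p, Mast 3) = 25 + 4 = 29
d²(p, Mast 4) = 49 + 49 = 98
d²(p, Mast 5) = 16 + 1 = 17
d²(p, Mast 6) = 484 + 225 = 709
Mast 5 is nearest.

Mast 5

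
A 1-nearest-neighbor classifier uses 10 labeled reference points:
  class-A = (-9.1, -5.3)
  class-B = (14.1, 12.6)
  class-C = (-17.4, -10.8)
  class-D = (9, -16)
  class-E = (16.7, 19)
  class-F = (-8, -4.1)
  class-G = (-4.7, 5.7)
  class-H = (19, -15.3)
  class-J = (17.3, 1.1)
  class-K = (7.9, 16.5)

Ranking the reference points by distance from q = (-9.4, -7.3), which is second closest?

class-F

Compare squared distances (the ordering matches that of the actual distances):
d²(q, class-A) = 0.09 + 4 = 4.09
d²(q, class-B) = 552.25 + 396.01 = 948.26
d²(q, class-C) = 64 + 12.25 = 76.25
d²(q, class-D) = 338.56 + 75.69 = 414.25
d²(q, class-E) = 681.21 + 691.69 = 1372.9
d²(q, class-F) = 1.96 + 10.24 = 12.2
d²(q, class-G) = 22.09 + 169 = 191.09
d²(q, class-H) = 806.56 + 64 = 870.56
d²(q, class-J) = 712.89 + 70.56 = 783.45
d²(q, class-K) = 299.29 + 566.44 = 865.73
Sorted ascending: class-A, class-F, class-C, … — the second-nearest is class-F.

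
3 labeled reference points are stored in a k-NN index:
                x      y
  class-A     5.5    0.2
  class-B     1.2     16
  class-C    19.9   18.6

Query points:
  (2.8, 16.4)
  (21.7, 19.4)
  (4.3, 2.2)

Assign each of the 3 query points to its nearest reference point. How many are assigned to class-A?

1

(2.8, 16.4) — d² to each: class-A:269.73, class-B:2.72, class-C:297.25 → nearest is class-B
(21.7, 19.4) — d² to each: class-A:631.08, class-B:431.81, class-C:3.88 → nearest is class-C
(4.3, 2.2) — d² to each: class-A:5.44, class-B:200.05, class-C:512.32 → nearest is class-A
1 of the 3 points has class-A as nearest.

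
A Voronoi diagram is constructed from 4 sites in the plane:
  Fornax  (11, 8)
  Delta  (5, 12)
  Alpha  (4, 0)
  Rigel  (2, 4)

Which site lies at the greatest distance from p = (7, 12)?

Alpha

Compare squared distances (the ordering matches that of the actual distances):
d²(p, Fornax) = (7−11)² + (12−8)² = 16 + 16 = 32
d²(p, Delta) = (7−5)² + (12−12)² = 4 + 0 = 4
d²(p, Alpha) = (7−4)² + (12−0)² = 9 + 144 = 153
d²(p, Rigel) = (7−2)² + (12−4)² = 25 + 64 = 89
The largest is to Alpha.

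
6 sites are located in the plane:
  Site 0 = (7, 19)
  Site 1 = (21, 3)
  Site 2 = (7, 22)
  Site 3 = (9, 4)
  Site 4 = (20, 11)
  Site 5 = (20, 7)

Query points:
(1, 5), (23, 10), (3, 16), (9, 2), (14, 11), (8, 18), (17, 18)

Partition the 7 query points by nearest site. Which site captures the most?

Site 4

(1, 5) — d² to each: Site 0:232, Site 1:404, Site 2:325, Site 3:65, Site 4:397, Site 5:365 → nearest is Site 3
(23, 10) — d² to each: Site 0:337, Site 1:53, Site 2:400, Site 3:232, Site 4:10, Site 5:18 → nearest is Site 4
(3, 16) — d² to each: Site 0:25, Site 1:493, Site 2:52, Site 3:180, Site 4:314, Site 5:370 → nearest is Site 0
(9, 2) — d² to each: Site 0:293, Site 1:145, Site 2:404, Site 3:4, Site 4:202, Site 5:146 → nearest is Site 3
(14, 11) — d² to each: Site 0:113, Site 1:113, Site 2:170, Site 3:74, Site 4:36, Site 5:52 → nearest is Site 4
(8, 18) — d² to each: Site 0:2, Site 1:394, Site 2:17, Site 3:197, Site 4:193, Site 5:265 → nearest is Site 0
(17, 18) — d² to each: Site 0:101, Site 1:241, Site 2:116, Site 3:260, Site 4:58, Site 5:130 → nearest is Site 4
Tally — Site 0:2, Site 3:2, Site 4:3. Site 4 captures the most (3).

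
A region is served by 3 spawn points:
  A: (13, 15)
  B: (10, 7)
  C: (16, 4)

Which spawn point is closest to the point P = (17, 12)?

Since √ is increasing, it suffices to compare squared distances:
|PA|² = (17−13)² + (12−15)² = 16 + 9 = 25
|PB|² = (17−10)² + (12−7)² = 49 + 25 = 74
|PC|² = (17−16)² + (12−4)² = 1 + 64 = 65
The smallest is to A, so P lies in the Voronoi region of A.

A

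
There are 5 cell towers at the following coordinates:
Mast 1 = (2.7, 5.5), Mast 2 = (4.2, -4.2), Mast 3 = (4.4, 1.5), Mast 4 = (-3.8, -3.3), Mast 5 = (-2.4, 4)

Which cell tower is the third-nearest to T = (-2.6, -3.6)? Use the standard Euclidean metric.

Mast 5

Since √ is increasing, it suffices to compare squared distances:
d²(T, Mast 1) = (-2.6−2.7)² + (-3.6−5.5)² = 28.09 + 82.81 = 110.9
d²(T, Mast 2) = (-2.6−4.2)² + (-3.6−(-4.2))² = 46.24 + 0.36 = 46.6
d²(T, Mast 3) = (-2.6−4.4)² + (-3.6−1.5)² = 49 + 26.01 = 75.01
d²(T, Mast 4) = (-2.6−(-3.8))² + (-3.6−(-3.3))² = 1.44 + 0.09 = 1.53
d²(T, Mast 5) = (-2.6−(-2.4))² + (-3.6−4)² = 0.04 + 57.76 = 57.8
Sorted ascending: Mast 4, Mast 2, Mast 5, Mast 3, … — the third-nearest is Mast 5.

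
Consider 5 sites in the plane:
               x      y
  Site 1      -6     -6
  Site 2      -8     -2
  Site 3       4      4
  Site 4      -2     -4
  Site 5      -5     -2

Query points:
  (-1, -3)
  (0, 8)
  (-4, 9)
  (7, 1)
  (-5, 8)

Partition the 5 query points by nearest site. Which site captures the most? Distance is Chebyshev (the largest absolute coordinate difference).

(-1, -3) — d to each: Site 1:5, Site 2:7, Site 3:7, Site 4:1, Site 5:4 → nearest is Site 4
(0, 8) — d to each: Site 1:14, Site 2:10, Site 3:4, Site 4:12, Site 5:10 → nearest is Site 3
(-4, 9) — d to each: Site 1:15, Site 2:11, Site 3:8, Site 4:13, Site 5:11 → nearest is Site 3
(7, 1) — d to each: Site 1:13, Site 2:15, Site 3:3, Site 4:9, Site 5:12 → nearest is Site 3
(-5, 8) — d to each: Site 1:14, Site 2:10, Site 3:9, Site 4:12, Site 5:10 → nearest is Site 3
Tally — Site 3:4, Site 4:1. Site 3 captures the most (4).

Site 3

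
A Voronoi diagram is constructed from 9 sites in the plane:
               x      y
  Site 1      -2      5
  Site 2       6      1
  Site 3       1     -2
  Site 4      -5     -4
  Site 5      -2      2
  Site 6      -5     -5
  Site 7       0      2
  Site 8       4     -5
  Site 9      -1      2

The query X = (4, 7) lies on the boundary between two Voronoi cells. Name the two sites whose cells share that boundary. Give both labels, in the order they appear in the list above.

Site 1 and Site 2

Squared distances from X to each site:
d²(X, Site 1) = 36 + 4 = 40
d²(X, Site 2) = 4 + 36 = 40
d²(X, Site 3) = 9 + 81 = 90
d²(X, Site 4) = 81 + 121 = 202
d²(X, Site 5) = 36 + 25 = 61
d²(X, Site 6) = 81 + 144 = 225
d²(X, Site 7) = 16 + 25 = 41
d²(X, Site 8) = 0 + 144 = 144
d²(X, Site 9) = 25 + 25 = 50
X is equidistant from Site 1 and Site 2 (both at squared distance 40), and every other site is strictly farther — so X lies on the Site 1–Site 2 Voronoi edge.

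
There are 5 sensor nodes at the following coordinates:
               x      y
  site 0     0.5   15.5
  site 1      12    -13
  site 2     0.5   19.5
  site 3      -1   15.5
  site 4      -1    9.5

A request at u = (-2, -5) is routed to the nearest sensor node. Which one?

Squared Euclidean distances:
d²(u, site 0) = 6.25 + 420.25 = 426.5
d²(u, site 1) = 196 + 64 = 260
d²(u, site 2) = 6.25 + 600.25 = 606.5
d²(u, site 3) = 1 + 420.25 = 421.25
d²(u, site 4) = 1 + 210.25 = 211.25
site 4 is nearest.

site 4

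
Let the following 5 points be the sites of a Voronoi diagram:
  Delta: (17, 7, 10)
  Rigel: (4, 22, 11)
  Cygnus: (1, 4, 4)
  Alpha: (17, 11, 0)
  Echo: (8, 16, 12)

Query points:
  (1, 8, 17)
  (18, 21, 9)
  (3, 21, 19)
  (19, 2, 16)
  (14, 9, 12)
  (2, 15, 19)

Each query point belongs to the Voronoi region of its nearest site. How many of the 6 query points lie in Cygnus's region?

(1, 8, 17) — d² to each: Delta:306, Rigel:241, Cygnus:185, Alpha:554, Echo:138 → nearest is Echo
(18, 21, 9) — d² to each: Delta:198, Rigel:201, Cygnus:603, Alpha:182, Echo:134 → nearest is Echo
(3, 21, 19) — d² to each: Delta:473, Rigel:66, Cygnus:518, Alpha:657, Echo:99 → nearest is Rigel
(19, 2, 16) — d² to each: Delta:65, Rigel:650, Cygnus:472, Alpha:341, Echo:333 → nearest is Delta
(14, 9, 12) — d² to each: Delta:17, Rigel:270, Cygnus:258, Alpha:157, Echo:85 → nearest is Delta
(2, 15, 19) — d² to each: Delta:370, Rigel:117, Cygnus:347, Alpha:602, Echo:86 → nearest is Echo
0 of the 6 points have Cygnus as nearest.

0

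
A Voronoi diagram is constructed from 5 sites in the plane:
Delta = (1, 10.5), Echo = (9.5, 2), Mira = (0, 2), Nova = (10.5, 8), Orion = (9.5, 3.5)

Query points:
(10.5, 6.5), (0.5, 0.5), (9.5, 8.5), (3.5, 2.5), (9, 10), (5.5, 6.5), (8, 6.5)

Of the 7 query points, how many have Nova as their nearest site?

4

(10.5, 6.5) — d² to each: Delta:106.25, Echo:21.25, Mira:130.5, Nova:2.25, Orion:10 → nearest is Nova
(0.5, 0.5) — d² to each: Delta:100.25, Echo:83.25, Mira:2.5, Nova:156.25, Orion:90 → nearest is Mira
(9.5, 8.5) — d² to each: Delta:76.25, Echo:42.25, Mira:132.5, Nova:1.25, Orion:25 → nearest is Nova
(3.5, 2.5) — d² to each: Delta:70.25, Echo:36.25, Mira:12.5, Nova:79.25, Orion:37 → nearest is Mira
(9, 10) — d² to each: Delta:64.25, Echo:64.25, Mira:145, Nova:6.25, Orion:42.5 → nearest is Nova
(5.5, 6.5) — d² to each: Delta:36.25, Echo:36.25, Mira:50.5, Nova:27.25, Orion:25 → nearest is Orion
(8, 6.5) — d² to each: Delta:65, Echo:22.5, Mira:84.25, Nova:8.5, Orion:11.25 → nearest is Nova
4 of the 7 points have Nova as nearest.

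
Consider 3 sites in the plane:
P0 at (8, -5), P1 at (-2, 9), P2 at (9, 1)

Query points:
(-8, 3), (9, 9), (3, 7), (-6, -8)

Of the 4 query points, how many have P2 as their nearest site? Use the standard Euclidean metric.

1

(-8, 3) — d² to each: P0:320, P1:72, P2:293 → nearest is P1
(9, 9) — d² to each: P0:197, P1:121, P2:64 → nearest is P2
(3, 7) — d² to each: P0:169, P1:29, P2:72 → nearest is P1
(-6, -8) — d² to each: P0:205, P1:305, P2:306 → nearest is P0
1 of the 4 points has P2 as nearest.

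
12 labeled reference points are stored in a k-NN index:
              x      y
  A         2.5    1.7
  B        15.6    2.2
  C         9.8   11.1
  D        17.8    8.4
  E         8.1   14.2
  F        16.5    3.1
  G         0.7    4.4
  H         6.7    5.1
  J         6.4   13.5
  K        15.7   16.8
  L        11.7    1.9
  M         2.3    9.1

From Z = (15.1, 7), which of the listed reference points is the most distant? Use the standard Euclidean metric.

G

Squared Euclidean distances:
|ZA|² = 158.76 + 28.09 = 186.85
|ZB|² = 0.25 + 23.04 = 23.29
|ZC|² = 28.09 + 16.81 = 44.9
|ZD|² = 7.29 + 1.96 = 9.25
|ZE|² = 49 + 51.84 = 100.84
|ZF|² = 1.96 + 15.21 = 17.17
|ZG|² = 207.36 + 6.76 = 214.12
|ZH|² = 70.56 + 3.61 = 74.17
|ZJ|² = 75.69 + 42.25 = 117.94
|ZK|² = 0.36 + 96.04 = 96.4
|ZL|² = 11.56 + 26.01 = 37.57
|ZM|² = 163.84 + 4.41 = 168.25
The largest is to G.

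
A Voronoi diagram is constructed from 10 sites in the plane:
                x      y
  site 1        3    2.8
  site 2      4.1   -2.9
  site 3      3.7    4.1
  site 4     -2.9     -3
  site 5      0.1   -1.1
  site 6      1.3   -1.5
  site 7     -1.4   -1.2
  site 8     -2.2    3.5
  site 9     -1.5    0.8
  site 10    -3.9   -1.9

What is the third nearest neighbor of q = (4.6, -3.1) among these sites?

Compare squared distances (the ordering matches that of the actual distances):
d²(q, site 1) = (4.6−3)² + (-3.1−2.8)² = 2.56 + 34.81 = 37.37
d²(q, site 2) = (4.6−4.1)² + (-3.1−(-2.9))² = 0.25 + 0.04 = 0.29
d²(q, site 3) = (4.6−3.7)² + (-3.1−4.1)² = 0.81 + 51.84 = 52.65
d²(q, site 4) = (4.6−(-2.9))² + (-3.1−(-3))² = 56.25 + 0.01 = 56.26
d²(q, site 5) = (4.6−0.1)² + (-3.1−(-1.1))² = 20.25 + 4 = 24.25
d²(q, site 6) = (4.6−1.3)² + (-3.1−(-1.5))² = 10.89 + 2.56 = 13.45
d²(q, site 7) = (4.6−(-1.4))² + (-3.1−(-1.2))² = 36 + 3.61 = 39.61
d²(q, site 8) = (4.6−(-2.2))² + (-3.1−3.5)² = 46.24 + 43.56 = 89.8
d²(q, site 9) = (4.6−(-1.5))² + (-3.1−0.8)² = 37.21 + 15.21 = 52.42
d²(q, site 10) = (4.6−(-3.9))² + (-3.1−(-1.9))² = 72.25 + 1.44 = 73.69
Sorted ascending: site 2, site 6, site 5, site 1, … — the third-nearest is site 5.

site 5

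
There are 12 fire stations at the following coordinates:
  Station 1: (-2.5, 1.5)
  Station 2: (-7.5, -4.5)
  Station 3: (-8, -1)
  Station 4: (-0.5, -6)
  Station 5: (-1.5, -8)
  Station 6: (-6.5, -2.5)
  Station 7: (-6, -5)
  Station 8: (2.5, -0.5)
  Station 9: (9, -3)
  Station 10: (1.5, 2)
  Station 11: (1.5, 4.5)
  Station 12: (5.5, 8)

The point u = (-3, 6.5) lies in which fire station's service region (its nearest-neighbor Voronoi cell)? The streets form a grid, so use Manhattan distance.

d(u, Station 1) = 0.5 + 5 = 5.5
d(u, Station 2) = 4.5 + 11 = 15.5
d(u, Station 3) = 5 + 7.5 = 12.5
d(u, Station 4) = 2.5 + 12.5 = 15
d(u, Station 5) = 1.5 + 14.5 = 16
d(u, Station 6) = 3.5 + 9 = 12.5
d(u, Station 7) = 3 + 11.5 = 14.5
d(u, Station 8) = 5.5 + 7 = 12.5
d(u, Station 9) = 12 + 9.5 = 21.5
d(u, Station 10) = 4.5 + 4.5 = 9
d(u, Station 11) = 4.5 + 2 = 6.5
d(u, Station 12) = 8.5 + 1.5 = 10
Station 1 is nearest.

Station 1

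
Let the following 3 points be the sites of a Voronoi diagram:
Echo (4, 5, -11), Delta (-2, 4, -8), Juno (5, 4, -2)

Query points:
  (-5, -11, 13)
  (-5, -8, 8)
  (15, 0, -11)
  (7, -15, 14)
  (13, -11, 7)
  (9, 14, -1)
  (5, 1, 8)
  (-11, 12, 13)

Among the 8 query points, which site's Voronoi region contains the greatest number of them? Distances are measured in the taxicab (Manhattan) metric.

(-5, -11, 13) — d to each: Echo:49, Delta:39, Juno:40 → nearest is Delta
(-5, -8, 8) — d to each: Echo:41, Delta:31, Juno:32 → nearest is Delta
(15, 0, -11) — d to each: Echo:16, Delta:24, Juno:23 → nearest is Echo
(7, -15, 14) — d to each: Echo:48, Delta:50, Juno:37 → nearest is Juno
(13, -11, 7) — d to each: Echo:43, Delta:45, Juno:32 → nearest is Juno
(9, 14, -1) — d to each: Echo:24, Delta:28, Juno:15 → nearest is Juno
(5, 1, 8) — d to each: Echo:24, Delta:26, Juno:13 → nearest is Juno
(-11, 12, 13) — d to each: Echo:46, Delta:38, Juno:39 → nearest is Delta
Tally — Echo:1, Delta:3, Juno:4. Juno captures the most (4).

Juno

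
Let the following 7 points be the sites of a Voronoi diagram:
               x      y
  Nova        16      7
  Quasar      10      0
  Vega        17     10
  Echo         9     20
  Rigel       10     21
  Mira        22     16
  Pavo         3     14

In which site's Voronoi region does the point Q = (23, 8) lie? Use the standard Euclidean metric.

Vega

Compare squared distances (the ordering matches that of the actual distances):
d²(Q, Nova) = (23−16)² + (8−7)² = 49 + 1 = 50
d²(Q, Quasar) = (23−10)² + (8−0)² = 169 + 64 = 233
d²(Q, Vega) = (23−17)² + (8−10)² = 36 + 4 = 40
d²(Q, Echo) = (23−9)² + (8−20)² = 196 + 144 = 340
d²(Q, Rigel) = (23−10)² + (8−21)² = 169 + 169 = 338
d²(Q, Mira) = (23−22)² + (8−16)² = 1 + 64 = 65
d²(Q, Pavo) = (23−3)² + (8−14)² = 400 + 36 = 436
Minimum is at Vega.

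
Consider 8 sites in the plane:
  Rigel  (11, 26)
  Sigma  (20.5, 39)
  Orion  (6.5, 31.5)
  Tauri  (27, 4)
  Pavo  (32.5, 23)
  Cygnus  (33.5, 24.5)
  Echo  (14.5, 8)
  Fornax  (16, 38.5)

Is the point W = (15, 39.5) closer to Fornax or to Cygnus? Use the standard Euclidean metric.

Fornax

Compare squared distances:
d²(W, Fornax) = (15−16)² + (39.5−38.5)² = 1 + 1 = 2
d²(W, Cygnus) = (15−33.5)² + (39.5−24.5)² = 342.25 + 225 = 567.25
2 < 567.25, so Fornax is closer.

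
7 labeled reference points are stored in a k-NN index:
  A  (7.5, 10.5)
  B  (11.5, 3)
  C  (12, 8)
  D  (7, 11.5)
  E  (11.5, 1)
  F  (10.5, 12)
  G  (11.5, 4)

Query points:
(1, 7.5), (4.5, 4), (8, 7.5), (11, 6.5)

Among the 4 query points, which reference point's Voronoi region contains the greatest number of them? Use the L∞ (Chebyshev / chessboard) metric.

A

(1, 7.5) — d to each: A:6.5, B:10.5, C:11, D:6, E:10.5, F:9.5, G:10.5 → nearest is D
(4.5, 4) — d to each: A:6.5, B:7, C:7.5, D:7.5, E:7, F:8, G:7 → nearest is A
(8, 7.5) — d to each: A:3, B:4.5, C:4, D:4, E:6.5, F:4.5, G:3.5 → nearest is A
(11, 6.5) — d to each: A:4, B:3.5, C:1.5, D:5, E:5.5, F:5.5, G:2.5 → nearest is C
Tally — A:2, C:1, D:1. A captures the most (2).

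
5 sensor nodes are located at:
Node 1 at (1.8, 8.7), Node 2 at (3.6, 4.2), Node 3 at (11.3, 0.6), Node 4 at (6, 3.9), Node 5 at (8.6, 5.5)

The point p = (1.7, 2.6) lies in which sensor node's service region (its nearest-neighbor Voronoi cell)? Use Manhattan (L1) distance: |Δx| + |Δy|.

Node 2

d(p, Node 1) = |1.7−1.8| + |2.6−8.7| = 0.1 + 6.1 = 6.2
d(p, Node 2) = |1.7−3.6| + |2.6−4.2| = 1.9 + 1.6 = 3.5
d(p, Node 3) = |1.7−11.3| + |2.6−0.6| = 9.6 + 2 = 11.6
d(p, Node 4) = |1.7−6| + |2.6−3.9| = 4.3 + 1.3 = 5.6
d(p, Node 5) = |1.7−8.6| + |2.6−5.5| = 6.9 + 2.9 = 9.8
Minimum is at Node 2.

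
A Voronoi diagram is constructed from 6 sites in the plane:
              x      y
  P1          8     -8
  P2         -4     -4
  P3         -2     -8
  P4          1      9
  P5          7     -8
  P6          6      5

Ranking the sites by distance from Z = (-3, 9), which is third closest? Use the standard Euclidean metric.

P2

Since √ is increasing, it suffices to compare squared distances:
|ZP1|² = (-3−8)² + (9−(-8))² = 121 + 289 = 410
|ZP2|² = (-3−(-4))² + (9−(-4))² = 1 + 169 = 170
|ZP3|² = (-3−(-2))² + (9−(-8))² = 1 + 289 = 290
|ZP4|² = (-3−1)² + (9−9)² = 16 + 0 = 16
|ZP5|² = (-3−7)² + (9−(-8))² = 100 + 289 = 389
|ZP6|² = (-3−6)² + (9−5)² = 81 + 16 = 97
Sorted ascending: P4, P6, P2, P3, … — the third-nearest is P2.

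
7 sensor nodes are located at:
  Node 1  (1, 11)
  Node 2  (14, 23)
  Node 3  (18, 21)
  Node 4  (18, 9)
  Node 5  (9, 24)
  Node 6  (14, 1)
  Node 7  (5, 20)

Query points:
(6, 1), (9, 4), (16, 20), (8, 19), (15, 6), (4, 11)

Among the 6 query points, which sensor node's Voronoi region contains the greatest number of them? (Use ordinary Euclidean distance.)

Node 6

(6, 1) — d² to each: Node 1:125, Node 2:548, Node 3:544, Node 4:208, Node 5:538, Node 6:64, Node 7:362 → nearest is Node 6
(9, 4) — d² to each: Node 1:113, Node 2:386, Node 3:370, Node 4:106, Node 5:400, Node 6:34, Node 7:272 → nearest is Node 6
(16, 20) — d² to each: Node 1:306, Node 2:13, Node 3:5, Node 4:125, Node 5:65, Node 6:365, Node 7:121 → nearest is Node 3
(8, 19) — d² to each: Node 1:113, Node 2:52, Node 3:104, Node 4:200, Node 5:26, Node 6:360, Node 7:10 → nearest is Node 7
(15, 6) — d² to each: Node 1:221, Node 2:290, Node 3:234, Node 4:18, Node 5:360, Node 6:26, Node 7:296 → nearest is Node 4
(4, 11) — d² to each: Node 1:9, Node 2:244, Node 3:296, Node 4:200, Node 5:194, Node 6:200, Node 7:82 → nearest is Node 1
Tally — Node 1:1, Node 3:1, Node 4:1, Node 6:2, Node 7:1. Node 6 captures the most (2).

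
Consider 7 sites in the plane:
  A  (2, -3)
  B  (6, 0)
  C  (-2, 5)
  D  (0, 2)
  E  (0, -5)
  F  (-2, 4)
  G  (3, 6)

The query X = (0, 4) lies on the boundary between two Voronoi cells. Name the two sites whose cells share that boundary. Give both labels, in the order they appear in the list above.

D and F

Squared distances from X to each site:
|XA|² = (0−2)² + (4−(-3))² = 4 + 49 = 53
|XB|² = (0−6)² + (4−0)² = 36 + 16 = 52
|XC|² = (0−(-2))² + (4−5)² = 4 + 1 = 5
|XD|² = (0−0)² + (4−2)² = 0 + 4 = 4
|XE|² = (0−0)² + (4−(-5))² = 0 + 81 = 81
|XF|² = (0−(-2))² + (4−4)² = 4 + 0 = 4
|XG|² = (0−3)² + (4−6)² = 9 + 4 = 13
X is equidistant from D and F (both at squared distance 4), and every other site is strictly farther — so X lies on the D–F Voronoi edge.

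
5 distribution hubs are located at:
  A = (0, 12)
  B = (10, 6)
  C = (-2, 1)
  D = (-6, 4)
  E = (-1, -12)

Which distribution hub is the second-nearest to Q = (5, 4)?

Squared Euclidean distances:
|QA|² = 25 + 64 = 89
|QB|² = 25 + 4 = 29
|QC|² = 49 + 9 = 58
|QD|² = 121 + 0 = 121
|QE|² = 36 + 256 = 292
Sorted ascending: B, C, A, … — the second-nearest is C.

C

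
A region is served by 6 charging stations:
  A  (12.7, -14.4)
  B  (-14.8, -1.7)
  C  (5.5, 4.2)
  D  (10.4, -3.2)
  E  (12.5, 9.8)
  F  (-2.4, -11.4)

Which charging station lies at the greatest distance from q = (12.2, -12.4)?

Squared Euclidean distances:
|qA|² = (12.2−12.7)² + (-12.4−(-14.4))² = 0.25 + 4 = 4.25
|qB|² = (12.2−(-14.8))² + (-12.4−(-1.7))² = 729 + 114.49 = 843.49
|qC|² = (12.2−5.5)² + (-12.4−4.2)² = 44.89 + 275.56 = 320.45
|qD|² = (12.2−10.4)² + (-12.4−(-3.2))² = 3.24 + 84.64 = 87.88
|qE|² = (12.2−12.5)² + (-12.4−9.8)² = 0.09 + 492.84 = 492.93
|qF|² = (12.2−(-2.4))² + (-12.4−(-11.4))² = 213.16 + 1 = 214.16
The largest is to B.

B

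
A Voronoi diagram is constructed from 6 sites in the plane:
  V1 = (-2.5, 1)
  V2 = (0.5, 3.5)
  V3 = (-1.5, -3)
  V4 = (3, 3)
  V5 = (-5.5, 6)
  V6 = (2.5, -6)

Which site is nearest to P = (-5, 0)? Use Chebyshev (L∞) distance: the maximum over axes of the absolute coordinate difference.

d(P,V1) = max(2.5, 1) = 2.5
d(P,V2) = max(5.5, 3.5) = 5.5
d(P,V3) = max(3.5, 3) = 3.5
d(P,V4) = max(8, 3) = 8
d(P,V5) = max(0.5, 6) = 6
d(P,V6) = max(7.5, 6) = 7.5
V1 is nearest.

V1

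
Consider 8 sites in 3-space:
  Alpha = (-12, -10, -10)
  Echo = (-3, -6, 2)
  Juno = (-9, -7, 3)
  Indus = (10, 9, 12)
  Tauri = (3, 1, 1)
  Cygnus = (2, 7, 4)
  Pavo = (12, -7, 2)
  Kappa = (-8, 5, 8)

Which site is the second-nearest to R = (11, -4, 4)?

Since √ is increasing, it suffices to compare squared distances:
d²(R, Alpha) = 529 + 36 + 196 = 761
d²(R, Echo) = 196 + 4 + 4 = 204
d²(R, Juno) = 400 + 9 + 1 = 410
d²(R, Indus) = 1 + 169 + 64 = 234
d²(R, Tauri) = 64 + 25 + 9 = 98
d²(R, Cygnus) = 81 + 121 + 0 = 202
d²(R, Pavo) = 1 + 9 + 4 = 14
d²(R, Kappa) = 361 + 81 + 16 = 458
Sorted ascending: Pavo, Tauri, Cygnus, … — the second-nearest is Tauri.

Tauri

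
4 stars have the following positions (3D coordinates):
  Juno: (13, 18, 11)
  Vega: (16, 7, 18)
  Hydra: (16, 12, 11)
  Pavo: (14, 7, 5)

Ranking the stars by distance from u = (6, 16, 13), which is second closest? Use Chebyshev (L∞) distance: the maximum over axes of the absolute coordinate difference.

Pavo

d(u, Juno) = max(7, 2, 2) = 7
d(u, Vega) = max(10, 9, 5) = 10
d(u, Hydra) = max(10, 4, 2) = 10
d(u, Pavo) = max(8, 9, 8) = 9
Sorted ascending: Juno, Pavo, Vega, … — the second-nearest is Pavo.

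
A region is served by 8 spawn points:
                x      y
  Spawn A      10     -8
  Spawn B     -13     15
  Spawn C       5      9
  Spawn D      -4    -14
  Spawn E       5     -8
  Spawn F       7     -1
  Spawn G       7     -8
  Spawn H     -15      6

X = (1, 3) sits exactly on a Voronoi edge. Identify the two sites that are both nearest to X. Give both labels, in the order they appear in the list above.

Spawn C and Spawn F

Squared distances from X to each site:
d²(X, Spawn A) = (1−10)² + (3−(-8))² = 81 + 121 = 202
d²(X, Spawn B) = (1−(-13))² + (3−15)² = 196 + 144 = 340
d²(X, Spawn C) = (1−5)² + (3−9)² = 16 + 36 = 52
d²(X, Spawn D) = (1−(-4))² + (3−(-14))² = 25 + 289 = 314
d²(X, Spawn E) = (1−5)² + (3−(-8))² = 16 + 121 = 137
d²(X, Spawn F) = (1−7)² + (3−(-1))² = 36 + 16 = 52
d²(X, Spawn G) = (1−7)² + (3−(-8))² = 36 + 121 = 157
d²(X, Spawn H) = (1−(-15))² + (3−6)² = 256 + 9 = 265
X is equidistant from Spawn C and Spawn F (both at squared distance 52), and every other site is strictly farther — so X lies on the Spawn C–Spawn F Voronoi edge.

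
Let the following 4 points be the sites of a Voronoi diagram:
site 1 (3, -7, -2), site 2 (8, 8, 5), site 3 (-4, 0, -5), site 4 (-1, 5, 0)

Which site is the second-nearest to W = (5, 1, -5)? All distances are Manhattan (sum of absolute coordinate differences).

d(W, site 1) = 2 + 8 + 3 = 13
d(W, site 2) = 3 + 7 + 10 = 20
d(W, site 3) = 9 + 1 + 0 = 10
d(W, site 4) = 6 + 4 + 5 = 15
Sorted ascending: site 3, site 1, site 4, … — the second-nearest is site 1.

site 1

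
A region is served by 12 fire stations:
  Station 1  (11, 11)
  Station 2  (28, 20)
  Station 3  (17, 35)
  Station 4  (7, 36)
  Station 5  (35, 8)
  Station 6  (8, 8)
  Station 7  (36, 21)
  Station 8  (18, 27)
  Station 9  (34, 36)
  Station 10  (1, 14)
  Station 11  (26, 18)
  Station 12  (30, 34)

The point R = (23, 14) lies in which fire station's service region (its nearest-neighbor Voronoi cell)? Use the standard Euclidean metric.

Since √ is increasing, it suffices to compare squared distances:
d²(R, Station 1) = (23−11)² + (14−11)² = 144 + 9 = 153
d²(R, Station 2) = (23−28)² + (14−20)² = 25 + 36 = 61
d²(R, Station 3) = (23−17)² + (14−35)² = 36 + 441 = 477
d²(R, Station 4) = (23−7)² + (14−36)² = 256 + 484 = 740
d²(R, Station 5) = (23−35)² + (14−8)² = 144 + 36 = 180
d²(R, Station 6) = (23−8)² + (14−8)² = 225 + 36 = 261
d²(R, Station 7) = (23−36)² + (14−21)² = 169 + 49 = 218
d²(R, Station 8) = (23−18)² + (14−27)² = 25 + 169 = 194
d²(R, Station 9) = (23−34)² + (14−36)² = 121 + 484 = 605
d²(R, Station 10) = (23−1)² + (14−14)² = 484 + 0 = 484
d²(R, Station 11) = (23−26)² + (14−18)² = 9 + 16 = 25
d²(R, Station 12) = (23−30)² + (14−34)² = 49 + 400 = 449
The smallest is to Station 11, so R lies in the Voronoi region of Station 11.

Station 11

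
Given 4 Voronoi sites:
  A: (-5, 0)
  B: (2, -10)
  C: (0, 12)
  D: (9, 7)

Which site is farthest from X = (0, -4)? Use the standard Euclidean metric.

C

Since √ is increasing, it suffices to compare squared distances:
|XA|² = (0−(-5))² + (-4−0)² = 25 + 16 = 41
|XB|² = (0−2)² + (-4−(-10))² = 4 + 36 = 40
|XC|² = (0−0)² + (-4−12)² = 0 + 256 = 256
|XD|² = (0−9)² + (-4−7)² = 81 + 121 = 202
The largest is to C.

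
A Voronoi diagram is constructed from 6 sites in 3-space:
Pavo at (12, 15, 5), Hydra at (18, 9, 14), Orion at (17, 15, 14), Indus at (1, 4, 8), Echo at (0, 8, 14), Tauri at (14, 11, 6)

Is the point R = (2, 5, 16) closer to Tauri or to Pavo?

Compare squared distances:
d²(R, Tauri) = (2−14)² + (5−11)² + (16−6)² = 144 + 36 + 100 = 280
d²(R, Pavo) = (2−12)² + (5−15)² + (16−5)² = 100 + 100 + 121 = 321
280 < 321, so Tauri is closer.

Tauri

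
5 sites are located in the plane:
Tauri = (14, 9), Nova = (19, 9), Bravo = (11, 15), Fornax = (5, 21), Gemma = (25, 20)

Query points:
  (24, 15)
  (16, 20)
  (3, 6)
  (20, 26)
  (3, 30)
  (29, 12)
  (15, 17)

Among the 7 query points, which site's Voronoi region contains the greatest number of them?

(24, 15) — d² to each: Tauri:136, Nova:61, Bravo:169, Fornax:397, Gemma:26 → nearest is Gemma
(16, 20) — d² to each: Tauri:125, Nova:130, Bravo:50, Fornax:122, Gemma:81 → nearest is Bravo
(3, 6) — d² to each: Tauri:130, Nova:265, Bravo:145, Fornax:229, Gemma:680 → nearest is Tauri
(20, 26) — d² to each: Tauri:325, Nova:290, Bravo:202, Fornax:250, Gemma:61 → nearest is Gemma
(3, 30) — d² to each: Tauri:562, Nova:697, Bravo:289, Fornax:85, Gemma:584 → nearest is Fornax
(29, 12) — d² to each: Tauri:234, Nova:109, Bravo:333, Fornax:657, Gemma:80 → nearest is Gemma
(15, 17) — d² to each: Tauri:65, Nova:80, Bravo:20, Fornax:116, Gemma:109 → nearest is Bravo
Tally — Tauri:1, Bravo:2, Fornax:1, Gemma:3. Gemma captures the most (3).

Gemma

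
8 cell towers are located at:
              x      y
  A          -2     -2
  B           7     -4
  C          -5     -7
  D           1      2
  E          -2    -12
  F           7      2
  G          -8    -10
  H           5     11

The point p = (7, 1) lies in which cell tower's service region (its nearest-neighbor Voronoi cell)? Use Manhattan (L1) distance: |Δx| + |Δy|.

F

d(p,A) = |7−(-2)| + |1−(-2)| = 9 + 3 = 12
d(p,B) = |7−7| + |1−(-4)| = 0 + 5 = 5
d(p,C) = |7−(-5)| + |1−(-7)| = 12 + 8 = 20
d(p,D) = |7−1| + |1−2| = 6 + 1 = 7
d(p,E) = |7−(-2)| + |1−(-12)| = 9 + 13 = 22
d(p,F) = |7−7| + |1−2| = 0 + 1 = 1
d(p,G) = |7−(-8)| + |1−(-10)| = 15 + 11 = 26
d(p,H) = |7−5| + |1−11| = 2 + 10 = 12
F is nearest.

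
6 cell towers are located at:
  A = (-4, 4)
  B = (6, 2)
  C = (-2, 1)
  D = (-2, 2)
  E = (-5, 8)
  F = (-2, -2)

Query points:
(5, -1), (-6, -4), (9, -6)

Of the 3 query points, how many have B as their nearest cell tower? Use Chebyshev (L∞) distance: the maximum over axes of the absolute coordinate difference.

2

(5, -1) — d to each: A:9, B:3, C:7, D:7, E:10, F:7 → nearest is B
(-6, -4) — d to each: A:8, B:12, C:5, D:6, E:12, F:4 → nearest is F
(9, -6) — d to each: A:13, B:8, C:11, D:11, E:14, F:11 → nearest is B
2 of the 3 points have B as nearest.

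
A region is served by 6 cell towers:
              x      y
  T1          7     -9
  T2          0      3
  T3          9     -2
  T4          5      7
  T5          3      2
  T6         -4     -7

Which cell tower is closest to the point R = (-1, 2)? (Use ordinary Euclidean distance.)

Compare squared distances (the ordering matches that of the actual distances):
|RT1|² = 64 + 121 = 185
|RT2|² = 1 + 1 = 2
|RT3|² = 100 + 16 = 116
|RT4|² = 36 + 25 = 61
|RT5|² = 16 + 0 = 16
|RT6|² = 9 + 81 = 90
Minimum is at T2.

T2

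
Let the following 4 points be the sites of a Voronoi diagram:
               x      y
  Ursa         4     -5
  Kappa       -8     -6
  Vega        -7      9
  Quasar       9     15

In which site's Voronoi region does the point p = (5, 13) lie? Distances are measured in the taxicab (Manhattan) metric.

Quasar

d(p, Ursa) = |5−4| + |13−(-5)| = 1 + 18 = 19
d(p, Kappa) = |5−(-8)| + |13−(-6)| = 13 + 19 = 32
d(p, Vega) = |5−(-7)| + |13−9| = 12 + 4 = 16
d(p, Quasar) = |5−9| + |13−15| = 4 + 2 = 6
Quasar is nearest.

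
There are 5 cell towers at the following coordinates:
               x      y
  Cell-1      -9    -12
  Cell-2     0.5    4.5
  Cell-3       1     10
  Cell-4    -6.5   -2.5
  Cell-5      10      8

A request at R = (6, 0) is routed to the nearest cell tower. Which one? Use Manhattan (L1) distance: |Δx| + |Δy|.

Cell-2

d(R, Cell-1) = |6−(-9)| + |0−(-12)| = 15 + 12 = 27
d(R, Cell-2) = |6−0.5| + |0−4.5| = 5.5 + 4.5 = 10
d(R, Cell-3) = |6−1| + |0−10| = 5 + 10 = 15
d(R, Cell-4) = |6−(-6.5)| + |0−(-2.5)| = 12.5 + 2.5 = 15
d(R, Cell-5) = |6−10| + |0−8| = 4 + 8 = 12
Minimum is at Cell-2.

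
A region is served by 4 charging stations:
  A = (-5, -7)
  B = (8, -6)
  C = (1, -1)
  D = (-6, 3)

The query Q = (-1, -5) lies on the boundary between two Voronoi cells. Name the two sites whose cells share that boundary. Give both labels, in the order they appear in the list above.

Squared distances from Q to each site:
|QA|² = (-1−(-5))² + (-5−(-7))² = 16 + 4 = 20
|QB|² = (-1−8)² + (-5−(-6))² = 81 + 1 = 82
|QC|² = (-1−1)² + (-5−(-1))² = 4 + 16 = 20
|QD|² = (-1−(-6))² + (-5−3)² = 25 + 64 = 89
Q is equidistant from A and C (both at squared distance 20), and every other site is strictly farther — so Q lies on the A–C Voronoi edge.

A and C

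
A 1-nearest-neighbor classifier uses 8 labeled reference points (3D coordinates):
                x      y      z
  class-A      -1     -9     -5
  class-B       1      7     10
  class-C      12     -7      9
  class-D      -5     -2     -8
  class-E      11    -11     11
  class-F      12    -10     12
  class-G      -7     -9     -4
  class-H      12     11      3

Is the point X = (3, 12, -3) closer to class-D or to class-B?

class-B

Compare squared distances:
d²(X, class-D) = (3−(-5))² + (12−(-2))² + (-3−(-8))² = 64 + 196 + 25 = 285
d²(X, class-B) = (3−1)² + (12−7)² + (-3−10)² = 4 + 25 + 169 = 198
285 > 198, so class-B is closer.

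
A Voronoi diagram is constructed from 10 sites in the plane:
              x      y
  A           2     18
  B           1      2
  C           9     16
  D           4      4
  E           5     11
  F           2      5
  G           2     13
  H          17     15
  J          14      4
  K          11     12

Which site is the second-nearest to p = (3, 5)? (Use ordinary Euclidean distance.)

D

Compare squared distances (the ordering matches that of the actual distances):
|pA|² = 1 + 169 = 170
|pB|² = 4 + 9 = 13
|pC|² = 36 + 121 = 157
|pD|² = 1 + 1 = 2
|pE|² = 4 + 36 = 40
|pF|² = 1 + 0 = 1
|pG|² = 1 + 64 = 65
|pH|² = 196 + 100 = 296
|pJ|² = 121 + 1 = 122
|pK|² = 64 + 49 = 113
Sorted ascending: F, D, B, … — the second-nearest is D.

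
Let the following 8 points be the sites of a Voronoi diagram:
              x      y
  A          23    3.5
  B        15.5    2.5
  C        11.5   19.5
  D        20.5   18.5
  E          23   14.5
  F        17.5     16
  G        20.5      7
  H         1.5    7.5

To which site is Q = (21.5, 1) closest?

A

Squared Euclidean distances:
|QA|² = 2.25 + 6.25 = 8.5
|QB|² = 36 + 2.25 = 38.25
|QC|² = 100 + 342.25 = 442.25
|QD|² = 1 + 306.25 = 307.25
|QE|² = 2.25 + 182.25 = 184.5
|QF|² = 16 + 225 = 241
|QG|² = 1 + 36 = 37
|QH|² = 400 + 42.25 = 442.25
The smallest is to A, so Q lies in the Voronoi region of A.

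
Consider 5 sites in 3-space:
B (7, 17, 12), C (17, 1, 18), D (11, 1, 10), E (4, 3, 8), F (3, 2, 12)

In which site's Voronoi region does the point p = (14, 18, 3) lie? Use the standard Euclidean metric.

B

Squared Euclidean distances:
|pB|² = (14−7)² + (18−17)² + (3−12)² = 49 + 1 + 81 = 131
|pC|² = (14−17)² + (18−1)² + (3−18)² = 9 + 289 + 225 = 523
|pD|² = (14−11)² + (18−1)² + (3−10)² = 9 + 289 + 49 = 347
|pE|² = (14−4)² + (18−3)² + (3−8)² = 100 + 225 + 25 = 350
|pF|² = (14−3)² + (18−2)² + (3−12)² = 121 + 256 + 81 = 458
The smallest is to B, so p lies in the Voronoi region of B.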